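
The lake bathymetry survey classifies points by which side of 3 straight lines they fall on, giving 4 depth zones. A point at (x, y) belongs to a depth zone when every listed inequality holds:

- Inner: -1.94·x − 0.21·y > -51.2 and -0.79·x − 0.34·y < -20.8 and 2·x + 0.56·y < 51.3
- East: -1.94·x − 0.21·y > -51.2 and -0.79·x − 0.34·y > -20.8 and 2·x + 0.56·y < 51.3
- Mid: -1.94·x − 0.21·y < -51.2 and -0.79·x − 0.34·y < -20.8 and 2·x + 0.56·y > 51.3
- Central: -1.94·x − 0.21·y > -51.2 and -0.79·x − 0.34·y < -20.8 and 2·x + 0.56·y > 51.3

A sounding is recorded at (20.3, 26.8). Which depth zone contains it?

-1.94·20.3 − 0.21·26.8 = -45.010, which is > -51.2
-0.79·20.3 − 0.34·26.8 = -25.149, which is < -20.8
2·20.3 + 0.56·26.8 = 55.608, which is > 51.3
This sign pattern matches Central.

Central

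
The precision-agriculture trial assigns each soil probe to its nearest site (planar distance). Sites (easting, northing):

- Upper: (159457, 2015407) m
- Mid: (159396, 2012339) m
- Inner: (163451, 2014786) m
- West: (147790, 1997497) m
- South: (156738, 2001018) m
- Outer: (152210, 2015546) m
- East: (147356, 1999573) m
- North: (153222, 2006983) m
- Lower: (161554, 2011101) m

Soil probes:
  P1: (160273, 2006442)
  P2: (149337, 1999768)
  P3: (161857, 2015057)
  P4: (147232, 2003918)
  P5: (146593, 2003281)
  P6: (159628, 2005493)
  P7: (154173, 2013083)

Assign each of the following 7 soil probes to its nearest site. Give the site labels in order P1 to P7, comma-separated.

Lower, East, Inner, East, East, South, Outer

P1 → Lower (d²=23347242.00)
P2 → East (d²=3962386.00)
P3 → Inner (d²=2614277.00)
P4 → East (d²=18894401.00)
P5 → East (d²=14331433.00)
P6 → South (d²=28377725.00)
P7 → Outer (d²=9919738.00)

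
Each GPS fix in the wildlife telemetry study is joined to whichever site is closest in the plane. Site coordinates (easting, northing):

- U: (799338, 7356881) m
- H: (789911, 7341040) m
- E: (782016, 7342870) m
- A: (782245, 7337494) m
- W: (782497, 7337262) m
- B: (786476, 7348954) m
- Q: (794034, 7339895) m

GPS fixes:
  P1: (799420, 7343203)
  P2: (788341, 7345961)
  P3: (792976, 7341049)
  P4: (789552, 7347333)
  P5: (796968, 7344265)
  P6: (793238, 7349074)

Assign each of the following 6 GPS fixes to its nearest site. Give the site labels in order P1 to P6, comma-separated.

P1 → Q (d²=39951860.00)
P2 → B (d²=12436274.00)
P3 → Q (d²=2451080.00)
P4 → B (d²=12089417.00)
P5 → Q (d²=27705256.00)
P6 → B (d²=45739044.00)

Q, B, Q, B, Q, B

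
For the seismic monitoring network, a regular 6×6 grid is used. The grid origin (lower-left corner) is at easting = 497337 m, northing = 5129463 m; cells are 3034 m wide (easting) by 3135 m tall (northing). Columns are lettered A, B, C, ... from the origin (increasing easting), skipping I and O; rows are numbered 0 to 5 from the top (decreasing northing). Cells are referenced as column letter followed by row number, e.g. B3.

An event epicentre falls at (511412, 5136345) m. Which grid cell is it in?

Column index: ⌊(511412 − 497337) / 3034⌋ = ⌊4.639⌋ = 4 → column E
Row offset from origin: ⌊(5136345 − 5129463) / 3135⌋ = ⌊2.195⌋ = 2 → row 3 (counted from top)

E3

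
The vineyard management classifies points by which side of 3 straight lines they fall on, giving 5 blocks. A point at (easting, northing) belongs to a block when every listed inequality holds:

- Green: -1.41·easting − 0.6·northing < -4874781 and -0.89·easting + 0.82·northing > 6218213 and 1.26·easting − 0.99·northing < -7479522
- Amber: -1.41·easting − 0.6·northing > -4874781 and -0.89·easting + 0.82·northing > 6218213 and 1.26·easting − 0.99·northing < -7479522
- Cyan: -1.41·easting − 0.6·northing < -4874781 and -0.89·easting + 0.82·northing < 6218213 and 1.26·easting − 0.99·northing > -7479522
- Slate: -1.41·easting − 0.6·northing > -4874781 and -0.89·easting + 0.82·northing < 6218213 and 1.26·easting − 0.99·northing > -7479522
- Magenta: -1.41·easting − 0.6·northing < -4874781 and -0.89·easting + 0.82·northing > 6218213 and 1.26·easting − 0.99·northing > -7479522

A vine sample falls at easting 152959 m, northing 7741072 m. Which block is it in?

Slate

-1.41·152959 − 0.6·7741072 = -4860315.390, which is > -4874781
-0.89·152959 + 0.82·7741072 = 6211545.530, which is < 6218213
1.26·152959 − 0.99·7741072 = -7470932.940, which is > -7479522
This sign pattern matches Slate.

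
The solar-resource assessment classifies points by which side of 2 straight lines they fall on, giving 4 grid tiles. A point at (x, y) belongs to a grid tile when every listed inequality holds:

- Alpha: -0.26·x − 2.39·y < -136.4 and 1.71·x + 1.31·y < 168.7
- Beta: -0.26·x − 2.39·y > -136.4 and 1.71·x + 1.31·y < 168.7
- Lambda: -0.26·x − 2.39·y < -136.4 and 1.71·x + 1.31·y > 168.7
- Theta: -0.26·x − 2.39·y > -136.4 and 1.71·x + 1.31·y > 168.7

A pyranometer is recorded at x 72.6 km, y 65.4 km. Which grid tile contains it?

-0.26·72.6 − 2.39·65.4 = -175.182, which is < -136.4
1.71·72.6 + 1.31·65.4 = 209.820, which is > 168.7
This sign pattern matches Lambda.

Lambda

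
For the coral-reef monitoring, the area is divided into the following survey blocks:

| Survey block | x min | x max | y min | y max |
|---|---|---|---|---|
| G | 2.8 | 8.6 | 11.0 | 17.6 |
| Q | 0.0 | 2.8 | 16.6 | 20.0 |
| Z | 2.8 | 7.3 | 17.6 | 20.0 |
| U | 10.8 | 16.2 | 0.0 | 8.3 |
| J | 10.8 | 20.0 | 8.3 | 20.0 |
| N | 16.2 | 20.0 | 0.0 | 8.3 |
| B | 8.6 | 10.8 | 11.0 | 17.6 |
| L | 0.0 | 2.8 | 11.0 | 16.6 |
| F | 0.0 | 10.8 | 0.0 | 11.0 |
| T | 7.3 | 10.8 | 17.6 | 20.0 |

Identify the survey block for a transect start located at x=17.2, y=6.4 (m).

The point has x = 17.2 and y = 6.4.
Only N satisfies 16.2 ≤ x ≤ 20.0 and 0.0 ≤ y ≤ 8.3.

N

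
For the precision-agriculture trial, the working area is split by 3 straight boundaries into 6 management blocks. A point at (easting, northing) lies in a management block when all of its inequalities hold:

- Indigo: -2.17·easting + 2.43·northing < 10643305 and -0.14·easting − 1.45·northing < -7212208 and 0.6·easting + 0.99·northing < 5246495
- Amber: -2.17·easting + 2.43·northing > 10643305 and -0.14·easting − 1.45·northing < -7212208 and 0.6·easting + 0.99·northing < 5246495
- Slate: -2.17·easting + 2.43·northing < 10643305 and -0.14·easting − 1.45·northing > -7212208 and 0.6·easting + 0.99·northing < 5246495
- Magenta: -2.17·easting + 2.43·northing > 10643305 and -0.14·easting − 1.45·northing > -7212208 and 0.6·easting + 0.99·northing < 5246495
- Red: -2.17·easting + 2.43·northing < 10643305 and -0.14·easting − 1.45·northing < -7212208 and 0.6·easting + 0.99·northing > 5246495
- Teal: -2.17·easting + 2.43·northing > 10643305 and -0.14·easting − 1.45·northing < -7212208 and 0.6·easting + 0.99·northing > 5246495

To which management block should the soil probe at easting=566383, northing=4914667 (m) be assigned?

-2.17·566383 + 2.43·4914667 = 10713589.700, which is > 10643305
-0.14·566383 − 1.45·4914667 = -7205560.770, which is > -7212208
0.6·566383 + 0.99·4914667 = 5205350.130, which is < 5246495
This sign pattern matches Magenta.

Magenta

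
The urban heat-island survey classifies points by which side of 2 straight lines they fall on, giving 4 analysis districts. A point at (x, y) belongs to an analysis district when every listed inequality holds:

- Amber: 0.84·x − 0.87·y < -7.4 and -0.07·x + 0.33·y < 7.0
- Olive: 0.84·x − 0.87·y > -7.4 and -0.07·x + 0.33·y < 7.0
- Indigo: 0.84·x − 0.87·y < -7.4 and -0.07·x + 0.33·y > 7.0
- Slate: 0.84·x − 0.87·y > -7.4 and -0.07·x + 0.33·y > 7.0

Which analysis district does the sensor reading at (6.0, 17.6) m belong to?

Amber

0.84·6.0 − 0.87·17.6 = -10.272, which is < -7.4
-0.07·6.0 + 0.33·17.6 = 5.388, which is < 7.0
This sign pattern matches Amber.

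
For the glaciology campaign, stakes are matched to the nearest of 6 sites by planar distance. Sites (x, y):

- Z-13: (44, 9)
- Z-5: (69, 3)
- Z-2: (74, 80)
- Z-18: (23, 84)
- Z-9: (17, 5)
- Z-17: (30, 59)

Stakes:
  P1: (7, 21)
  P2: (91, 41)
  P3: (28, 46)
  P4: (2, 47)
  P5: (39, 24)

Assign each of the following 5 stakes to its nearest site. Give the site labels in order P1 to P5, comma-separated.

P1 → Z-9 (d²=356.00)
P2 → Z-2 (d²=1810.00)
P3 → Z-17 (d²=173.00)
P4 → Z-17 (d²=928.00)
P5 → Z-13 (d²=250.00)

Z-9, Z-2, Z-17, Z-17, Z-13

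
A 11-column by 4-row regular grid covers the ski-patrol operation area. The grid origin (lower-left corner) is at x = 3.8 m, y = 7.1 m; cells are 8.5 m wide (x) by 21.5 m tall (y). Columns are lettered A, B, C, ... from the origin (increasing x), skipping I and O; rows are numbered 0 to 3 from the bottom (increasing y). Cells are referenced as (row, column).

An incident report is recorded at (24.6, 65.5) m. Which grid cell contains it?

(2, C)

Column index: ⌊(24.6 − 3.8) / 8.5⌋ = ⌊2.447⌋ = 2 → column C
Row offset from origin: ⌊(65.5 − 7.1) / 21.5⌋ = ⌊2.716⌋ = 2 → row 2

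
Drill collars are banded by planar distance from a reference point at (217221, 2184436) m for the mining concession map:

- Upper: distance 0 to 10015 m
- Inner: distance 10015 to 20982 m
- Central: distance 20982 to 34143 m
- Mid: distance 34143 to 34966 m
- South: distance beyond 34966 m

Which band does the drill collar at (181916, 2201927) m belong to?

Distance = √((181916−217221)² + (2201927−2184436)²) = √(1246443025.000 + 305935081.000) = 39400.230 m.
34966 ≤ 39400.230 < ∞ → South.

South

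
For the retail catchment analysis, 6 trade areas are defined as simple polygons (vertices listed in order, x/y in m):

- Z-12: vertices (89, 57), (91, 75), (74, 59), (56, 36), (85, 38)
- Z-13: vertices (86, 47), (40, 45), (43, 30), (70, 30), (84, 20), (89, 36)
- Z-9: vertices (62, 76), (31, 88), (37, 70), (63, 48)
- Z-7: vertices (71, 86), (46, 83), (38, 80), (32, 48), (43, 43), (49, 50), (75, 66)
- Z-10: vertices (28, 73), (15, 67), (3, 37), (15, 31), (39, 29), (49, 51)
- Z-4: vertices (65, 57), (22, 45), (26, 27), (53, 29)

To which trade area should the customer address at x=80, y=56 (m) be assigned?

Cast a ray rightward from (80, 56). For each polygon, the edges (by vertex number in listed order) whose endpoints lie on opposite sides of y = 56, where each meets that height, and whether that is right or left of the point:
Z-12: 3–4 at x≈71.7 (left), 5–1 at x≈88.8 (right) → 1 crossing.
Z-13: no edge straddles that height → 0 crossings.
Z-9: 3–4 at x≈53.5 (left), 4–1 at x≈62.7 (left) → 0 crossings.
Z-7: 3–4 at x≈33.5 (left), 6–7 at x≈58.8 (left) → 0 crossings.
Z-10: 2–3 at x≈10.6 (left), 6–1 at x≈44.2 (left) → 0 crossings.
Z-4: 1–2 at x≈61.4 (left), 4–1 at x≈64.6 (left) → 0 crossings.
Only Z-12 has an odd count, so the point is inside Z-12.

Z-12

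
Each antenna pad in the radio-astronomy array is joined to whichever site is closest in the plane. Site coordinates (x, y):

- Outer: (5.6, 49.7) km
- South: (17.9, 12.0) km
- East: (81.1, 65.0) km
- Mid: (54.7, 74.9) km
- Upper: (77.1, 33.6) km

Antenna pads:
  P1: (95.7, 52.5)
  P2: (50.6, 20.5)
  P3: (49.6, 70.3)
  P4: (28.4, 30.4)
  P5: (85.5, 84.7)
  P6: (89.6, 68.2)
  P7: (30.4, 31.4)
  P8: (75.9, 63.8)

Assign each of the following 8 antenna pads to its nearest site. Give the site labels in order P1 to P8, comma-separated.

East, Upper, Mid, South, East, East, South, East

P1 → East (d²=369.41)
P2 → Upper (d²=873.86)
P3 → Mid (d²=47.17)
P4 → South (d²=448.81)
P5 → East (d²=407.45)
P6 → East (d²=82.49)
P7 → South (d²=532.61)
P8 → East (d²=28.48)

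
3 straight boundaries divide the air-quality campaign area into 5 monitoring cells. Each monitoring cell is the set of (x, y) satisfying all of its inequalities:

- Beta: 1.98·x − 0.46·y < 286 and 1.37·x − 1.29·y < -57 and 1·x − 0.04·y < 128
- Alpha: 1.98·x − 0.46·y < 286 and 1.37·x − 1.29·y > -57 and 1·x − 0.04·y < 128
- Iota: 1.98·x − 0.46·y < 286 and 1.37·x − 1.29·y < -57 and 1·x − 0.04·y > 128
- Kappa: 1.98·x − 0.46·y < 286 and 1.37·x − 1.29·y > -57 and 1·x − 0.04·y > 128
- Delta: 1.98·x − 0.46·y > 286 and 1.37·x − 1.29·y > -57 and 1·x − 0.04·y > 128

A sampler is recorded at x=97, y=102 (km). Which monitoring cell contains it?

1.98·97 − 0.46·102 = 145.140, which is < 286
1.37·97 − 1.29·102 = 1.310, which is > -57
1·97 − 0.04·102 = 92.920, which is < 128
This sign pattern matches Alpha.

Alpha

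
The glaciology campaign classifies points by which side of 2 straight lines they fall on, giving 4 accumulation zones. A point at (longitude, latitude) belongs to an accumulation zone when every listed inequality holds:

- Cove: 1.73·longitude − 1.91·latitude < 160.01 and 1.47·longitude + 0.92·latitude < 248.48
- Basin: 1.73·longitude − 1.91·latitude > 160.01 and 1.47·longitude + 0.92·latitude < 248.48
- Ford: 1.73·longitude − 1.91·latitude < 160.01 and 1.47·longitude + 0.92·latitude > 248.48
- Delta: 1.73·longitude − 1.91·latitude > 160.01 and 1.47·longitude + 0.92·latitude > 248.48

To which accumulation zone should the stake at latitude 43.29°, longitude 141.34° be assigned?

1.73·141.34 − 1.91·43.29 = 161.834, which is > 160.01
1.47·141.34 + 0.92·43.29 = 247.597, which is < 248.48
This sign pattern matches Basin.

Basin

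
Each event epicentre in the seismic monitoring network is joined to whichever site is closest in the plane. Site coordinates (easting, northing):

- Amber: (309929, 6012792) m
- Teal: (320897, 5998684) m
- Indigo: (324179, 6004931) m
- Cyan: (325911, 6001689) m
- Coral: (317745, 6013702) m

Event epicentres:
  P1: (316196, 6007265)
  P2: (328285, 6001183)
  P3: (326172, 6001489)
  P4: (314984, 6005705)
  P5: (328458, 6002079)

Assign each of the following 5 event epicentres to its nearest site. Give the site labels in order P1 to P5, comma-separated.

P1 → Coral (d²=43834370.00)
P2 → Cyan (d²=5891912.00)
P3 → Cyan (d²=108121.00)
P4 → Coral (d²=71575130.00)
P5 → Cyan (d²=6639309.00)

Coral, Cyan, Cyan, Coral, Cyan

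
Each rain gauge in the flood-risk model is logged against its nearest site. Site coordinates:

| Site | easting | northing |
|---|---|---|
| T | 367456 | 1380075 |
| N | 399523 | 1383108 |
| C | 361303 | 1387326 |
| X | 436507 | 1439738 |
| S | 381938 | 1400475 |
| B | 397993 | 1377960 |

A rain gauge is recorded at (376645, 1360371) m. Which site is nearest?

Squared distances to each site:
T: 472685337.000; N: 1040374053.000; C: 961948989.000; X: 9882579733.000; S: 1636346665.000; B: 765110025.000.
Minimum at T.

T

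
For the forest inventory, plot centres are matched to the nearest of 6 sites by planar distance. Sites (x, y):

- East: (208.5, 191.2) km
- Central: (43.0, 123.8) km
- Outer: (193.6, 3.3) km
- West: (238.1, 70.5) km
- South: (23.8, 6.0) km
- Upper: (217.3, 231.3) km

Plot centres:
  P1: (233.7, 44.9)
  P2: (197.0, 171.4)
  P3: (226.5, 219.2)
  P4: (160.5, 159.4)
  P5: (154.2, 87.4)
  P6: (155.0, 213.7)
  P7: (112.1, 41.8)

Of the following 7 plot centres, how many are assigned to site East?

P1 → West
P2 → East
P3 → Upper
P4 → East
P5 → West
P6 → East
P7 → Outer
3 of the 7 go to East.

3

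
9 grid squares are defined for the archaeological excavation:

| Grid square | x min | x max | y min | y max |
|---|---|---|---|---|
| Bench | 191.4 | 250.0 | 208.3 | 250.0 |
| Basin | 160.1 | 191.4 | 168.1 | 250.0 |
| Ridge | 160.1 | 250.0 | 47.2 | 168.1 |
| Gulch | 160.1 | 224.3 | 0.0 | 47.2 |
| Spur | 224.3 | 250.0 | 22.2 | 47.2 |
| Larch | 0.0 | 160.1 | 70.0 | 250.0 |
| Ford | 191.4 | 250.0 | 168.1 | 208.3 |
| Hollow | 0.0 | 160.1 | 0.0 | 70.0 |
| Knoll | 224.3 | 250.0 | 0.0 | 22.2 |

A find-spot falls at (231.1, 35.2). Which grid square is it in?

The point has x = 231.1 and y = 35.2.
Only Spur satisfies 224.3 ≤ x ≤ 250.0 and 22.2 ≤ y ≤ 47.2.

Spur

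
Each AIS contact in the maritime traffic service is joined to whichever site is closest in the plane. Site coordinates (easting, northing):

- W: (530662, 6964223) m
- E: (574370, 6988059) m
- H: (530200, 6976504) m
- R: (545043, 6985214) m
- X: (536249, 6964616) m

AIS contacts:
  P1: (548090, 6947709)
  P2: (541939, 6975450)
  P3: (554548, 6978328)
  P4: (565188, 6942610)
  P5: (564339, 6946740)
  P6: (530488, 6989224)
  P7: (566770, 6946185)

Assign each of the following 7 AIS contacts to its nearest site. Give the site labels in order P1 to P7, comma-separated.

X, R, R, X, X, H, X

P1 → X (d²=426055930.00)
P2 → R (d²=104970512.00)
P3 → R (d²=137762021.00)
P4 → X (d²=1321729757.00)
P5 → X (d²=1108599476.00)
P6 → H (d²=161881344.00)
P7 → X (d²=1271233202.00)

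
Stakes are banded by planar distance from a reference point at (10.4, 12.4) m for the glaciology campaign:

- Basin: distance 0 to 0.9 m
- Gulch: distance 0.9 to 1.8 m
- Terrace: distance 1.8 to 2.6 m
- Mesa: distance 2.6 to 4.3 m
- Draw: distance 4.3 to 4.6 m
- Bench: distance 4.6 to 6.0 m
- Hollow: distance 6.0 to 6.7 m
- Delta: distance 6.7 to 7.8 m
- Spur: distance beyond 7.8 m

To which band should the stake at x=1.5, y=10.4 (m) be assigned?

Distance = √((1.5−10.4)² + (10.4−12.4)²) = √(79.210 + 4.000) = 9.122 m.
7.8 ≤ 9.122 < ∞ → Spur.

Spur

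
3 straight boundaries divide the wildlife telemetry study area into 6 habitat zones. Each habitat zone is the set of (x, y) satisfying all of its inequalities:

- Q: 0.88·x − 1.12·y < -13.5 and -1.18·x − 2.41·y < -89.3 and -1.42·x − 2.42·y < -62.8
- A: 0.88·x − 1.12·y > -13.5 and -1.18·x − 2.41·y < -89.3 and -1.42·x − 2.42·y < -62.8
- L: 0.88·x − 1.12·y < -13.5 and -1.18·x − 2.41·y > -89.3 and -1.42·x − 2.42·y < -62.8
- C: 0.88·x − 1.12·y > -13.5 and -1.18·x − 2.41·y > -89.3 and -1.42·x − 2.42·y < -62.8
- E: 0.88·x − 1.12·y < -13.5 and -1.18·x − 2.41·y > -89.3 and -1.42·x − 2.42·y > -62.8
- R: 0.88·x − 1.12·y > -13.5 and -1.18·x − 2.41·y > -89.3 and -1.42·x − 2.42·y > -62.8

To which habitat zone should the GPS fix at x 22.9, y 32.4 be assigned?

0.88·22.9 − 1.12·32.4 = -16.136, which is < -13.5
-1.18·22.9 − 2.41·32.4 = -105.106, which is < -89.3
-1.42·22.9 − 2.42·32.4 = -110.926, which is < -62.8
This sign pattern matches Q.

Q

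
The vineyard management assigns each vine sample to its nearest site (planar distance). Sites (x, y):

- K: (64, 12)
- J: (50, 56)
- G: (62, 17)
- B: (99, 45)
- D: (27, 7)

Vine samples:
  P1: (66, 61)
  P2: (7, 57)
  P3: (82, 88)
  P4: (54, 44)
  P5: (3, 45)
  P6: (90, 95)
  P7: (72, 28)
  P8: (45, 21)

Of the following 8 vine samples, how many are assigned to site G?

P1 → J
P2 → J
P3 → J
P4 → J
P5 → D
P6 → B
P7 → G
P8 → G
2 of the 8 go to G.

2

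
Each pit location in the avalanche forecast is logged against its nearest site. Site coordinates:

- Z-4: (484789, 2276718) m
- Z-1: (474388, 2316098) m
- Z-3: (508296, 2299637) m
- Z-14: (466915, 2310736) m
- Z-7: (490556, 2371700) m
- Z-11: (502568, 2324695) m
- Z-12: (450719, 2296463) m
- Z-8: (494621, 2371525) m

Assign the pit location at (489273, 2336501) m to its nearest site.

Z-11

Squared distances to each site:
Z-4: 3594113345.000; Z-1: 637845634.000; Z-3: 1720829025.000; Z-14: 1163715389.000; Z-7: 1240615690.000; Z-11: 316138661.000; Z-12: 3089452360.000; Z-8: 1255281680.000.
Minimum at Z-11.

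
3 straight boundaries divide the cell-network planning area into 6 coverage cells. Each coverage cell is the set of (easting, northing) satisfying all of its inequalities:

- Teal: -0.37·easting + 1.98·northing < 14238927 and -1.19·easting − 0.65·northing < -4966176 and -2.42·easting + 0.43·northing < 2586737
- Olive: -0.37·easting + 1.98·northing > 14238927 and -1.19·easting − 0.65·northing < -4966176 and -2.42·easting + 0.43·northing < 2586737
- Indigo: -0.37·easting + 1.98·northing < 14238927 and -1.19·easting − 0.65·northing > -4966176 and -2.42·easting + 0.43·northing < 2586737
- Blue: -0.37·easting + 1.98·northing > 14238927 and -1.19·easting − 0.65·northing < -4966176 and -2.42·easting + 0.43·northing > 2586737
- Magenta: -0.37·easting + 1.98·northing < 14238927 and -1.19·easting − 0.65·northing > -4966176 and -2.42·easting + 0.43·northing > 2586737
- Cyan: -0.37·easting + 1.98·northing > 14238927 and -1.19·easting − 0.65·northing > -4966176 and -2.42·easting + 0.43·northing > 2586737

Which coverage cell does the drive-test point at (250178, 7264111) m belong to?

-0.37·250178 + 1.98·7264111 = 14290373.920, which is > 14238927
-1.19·250178 − 0.65·7264111 = -5019383.970, which is < -4966176
-2.42·250178 + 0.43·7264111 = 2518136.970, which is < 2586737
This sign pattern matches Olive.

Olive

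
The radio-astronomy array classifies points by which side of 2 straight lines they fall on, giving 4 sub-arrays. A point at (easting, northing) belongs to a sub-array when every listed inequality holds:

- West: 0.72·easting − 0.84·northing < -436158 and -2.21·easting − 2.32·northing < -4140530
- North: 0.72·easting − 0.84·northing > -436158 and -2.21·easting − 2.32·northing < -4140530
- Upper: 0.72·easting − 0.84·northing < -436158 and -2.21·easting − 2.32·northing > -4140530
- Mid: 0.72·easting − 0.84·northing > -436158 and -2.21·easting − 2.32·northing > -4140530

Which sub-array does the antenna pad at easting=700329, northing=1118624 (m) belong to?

North

0.72·700329 − 0.84·1118624 = -435407.280, which is > -436158
-2.21·700329 − 2.32·1118624 = -4142934.770, which is < -4140530
This sign pattern matches North.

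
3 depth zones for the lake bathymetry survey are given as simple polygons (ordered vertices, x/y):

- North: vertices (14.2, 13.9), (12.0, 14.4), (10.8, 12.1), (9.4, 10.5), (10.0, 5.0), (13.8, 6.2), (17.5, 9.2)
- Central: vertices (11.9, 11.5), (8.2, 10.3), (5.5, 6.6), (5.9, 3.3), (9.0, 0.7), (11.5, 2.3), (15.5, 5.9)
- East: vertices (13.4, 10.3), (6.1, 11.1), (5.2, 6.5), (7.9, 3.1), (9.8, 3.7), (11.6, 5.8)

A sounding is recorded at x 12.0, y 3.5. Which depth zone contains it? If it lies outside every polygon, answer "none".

Central

Cast a ray rightward from (12.0, 3.5). For each polygon, the edges (by vertex number in listed order) whose endpoints lie on opposite sides of y = 3.5, where each meets that height, and whether that is right or left of the point:
North: no edge straddles that height → 0 crossings.
Central: 3–4 at x≈5.88 (left), 6–7 at x≈12.83 (right) → 1 crossing.
East: 3–4 at x≈7.58 (left), 4–5 at x≈9.17 (left) → 0 crossings.
Only Central has an odd count, so the point is inside Central.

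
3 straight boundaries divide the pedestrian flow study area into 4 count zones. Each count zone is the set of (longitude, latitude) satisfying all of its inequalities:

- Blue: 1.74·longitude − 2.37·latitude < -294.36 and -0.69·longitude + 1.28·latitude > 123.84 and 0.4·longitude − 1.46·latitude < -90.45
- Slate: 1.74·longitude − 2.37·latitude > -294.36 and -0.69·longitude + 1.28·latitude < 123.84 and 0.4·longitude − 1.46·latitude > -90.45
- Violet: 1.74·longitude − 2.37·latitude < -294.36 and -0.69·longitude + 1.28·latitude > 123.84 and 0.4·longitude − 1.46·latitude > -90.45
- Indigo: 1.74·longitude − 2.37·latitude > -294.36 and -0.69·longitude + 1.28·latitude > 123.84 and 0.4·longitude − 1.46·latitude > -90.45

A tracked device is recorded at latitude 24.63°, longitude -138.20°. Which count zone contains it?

1.74·-138.20 − 2.37·24.63 = -298.841, which is < -294.36
-0.69·-138.20 + 1.28·24.63 = 126.884, which is > 123.84
0.4·-138.20 − 1.46·24.63 = -91.240, which is < -90.45
This sign pattern matches Blue.

Blue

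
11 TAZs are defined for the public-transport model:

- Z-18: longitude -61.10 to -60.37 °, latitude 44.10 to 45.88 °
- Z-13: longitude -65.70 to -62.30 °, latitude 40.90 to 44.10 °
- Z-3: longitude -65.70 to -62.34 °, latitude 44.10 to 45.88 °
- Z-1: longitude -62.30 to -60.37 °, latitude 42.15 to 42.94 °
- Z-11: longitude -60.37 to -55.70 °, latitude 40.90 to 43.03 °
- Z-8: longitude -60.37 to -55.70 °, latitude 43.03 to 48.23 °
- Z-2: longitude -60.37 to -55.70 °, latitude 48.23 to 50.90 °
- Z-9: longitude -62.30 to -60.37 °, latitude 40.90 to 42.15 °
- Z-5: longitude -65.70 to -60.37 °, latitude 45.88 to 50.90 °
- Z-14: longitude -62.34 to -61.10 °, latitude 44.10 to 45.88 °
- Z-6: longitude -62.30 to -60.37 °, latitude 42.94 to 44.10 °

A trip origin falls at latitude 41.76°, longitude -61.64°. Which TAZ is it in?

Z-9

The point has longitude = -61.64 and latitude = 41.76.
Only Z-9 satisfies -62.30 ≤ longitude ≤ -60.37 and 40.90 ≤ latitude ≤ 42.15.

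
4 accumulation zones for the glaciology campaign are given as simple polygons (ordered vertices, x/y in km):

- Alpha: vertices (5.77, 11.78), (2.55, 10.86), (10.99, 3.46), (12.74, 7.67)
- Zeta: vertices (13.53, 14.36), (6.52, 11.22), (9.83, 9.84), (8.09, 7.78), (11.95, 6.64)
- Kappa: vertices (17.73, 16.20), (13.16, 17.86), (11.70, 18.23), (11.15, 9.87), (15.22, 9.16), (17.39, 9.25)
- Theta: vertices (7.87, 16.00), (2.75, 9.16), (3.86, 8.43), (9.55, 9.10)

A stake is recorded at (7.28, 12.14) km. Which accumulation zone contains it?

Theta

Cast a ray rightward from (7.28, 12.14). For each polygon, the edges (by vertex number in listed order) whose endpoints lie on opposite sides of y = 12.14, where each meets that height, and whether that is right or left of the point:
Alpha: no edge straddles that height → 0 crossings.
Zeta: 1–2 at x≈8.574 (right), 5–1 at x≈13.076 (right) → 2 crossings.
Kappa: 3–4 at x≈11.299 (right), 6–1 at x≈17.531 (right) → 2 crossings.
Theta: 1–2 at x≈4.981 (left), 4–1 at x≈8.810 (right) → 1 crossing.
Only Theta has an odd count, so the point is inside Theta.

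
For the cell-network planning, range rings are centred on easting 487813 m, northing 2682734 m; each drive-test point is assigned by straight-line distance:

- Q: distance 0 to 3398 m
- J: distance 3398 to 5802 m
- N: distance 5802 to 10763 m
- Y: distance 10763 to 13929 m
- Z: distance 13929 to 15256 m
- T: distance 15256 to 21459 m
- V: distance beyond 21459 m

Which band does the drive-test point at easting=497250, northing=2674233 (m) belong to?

Y

Distance = √((497250−487813)² + (2674233−2682734)²) = √(89056969.000 + 72267001.000) = 12701.337 m.
10763 ≤ 12701.337 < 13929 → Y.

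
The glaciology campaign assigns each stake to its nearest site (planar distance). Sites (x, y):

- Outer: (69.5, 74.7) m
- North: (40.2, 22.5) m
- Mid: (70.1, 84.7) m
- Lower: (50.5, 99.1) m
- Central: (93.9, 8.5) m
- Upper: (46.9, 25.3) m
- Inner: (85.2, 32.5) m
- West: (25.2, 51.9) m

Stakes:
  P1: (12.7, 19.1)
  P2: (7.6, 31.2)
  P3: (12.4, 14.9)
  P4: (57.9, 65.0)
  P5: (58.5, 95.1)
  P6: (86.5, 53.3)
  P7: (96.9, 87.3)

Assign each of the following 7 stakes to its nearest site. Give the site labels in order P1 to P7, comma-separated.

P1 → North (d²=767.81)
P2 → West (d²=738.25)
P3 → North (d²=830.60)
P4 → Outer (d²=228.65)
P5 → Lower (d²=80.00)
P6 → Inner (d²=434.33)
P7 → Mid (d²=725.00)

North, West, North, Outer, Lower, Inner, Mid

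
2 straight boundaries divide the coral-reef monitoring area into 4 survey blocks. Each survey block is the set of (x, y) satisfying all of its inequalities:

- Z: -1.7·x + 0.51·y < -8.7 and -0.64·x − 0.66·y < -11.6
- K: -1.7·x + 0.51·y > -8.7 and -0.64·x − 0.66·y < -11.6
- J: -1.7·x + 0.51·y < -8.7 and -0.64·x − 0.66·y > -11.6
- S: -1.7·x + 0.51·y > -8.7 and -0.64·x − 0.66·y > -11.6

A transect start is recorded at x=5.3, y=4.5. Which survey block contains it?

S

-1.7·5.3 + 0.51·4.5 = -6.715, which is > -8.7
-0.64·5.3 − 0.66·4.5 = -6.362, which is > -11.6
This sign pattern matches S.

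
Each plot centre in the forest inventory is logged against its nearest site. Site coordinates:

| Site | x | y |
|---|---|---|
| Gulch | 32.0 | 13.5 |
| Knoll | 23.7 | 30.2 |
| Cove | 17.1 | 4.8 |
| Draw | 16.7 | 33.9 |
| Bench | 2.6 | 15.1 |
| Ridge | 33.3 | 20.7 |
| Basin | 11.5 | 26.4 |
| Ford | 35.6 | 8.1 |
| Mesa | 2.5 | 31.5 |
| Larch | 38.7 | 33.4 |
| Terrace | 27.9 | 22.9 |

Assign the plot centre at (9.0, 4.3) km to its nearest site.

Squared distances to each site:
Gulch: 613.640; Knoll: 886.900; Cove: 65.860; Draw: 935.450; Bench: 157.600; Ridge: 859.450; Basin: 494.660; Ford: 722.000; Mesa: 782.090; Larch: 1728.900; Terrace: 703.170.
Minimum at Cove.

Cove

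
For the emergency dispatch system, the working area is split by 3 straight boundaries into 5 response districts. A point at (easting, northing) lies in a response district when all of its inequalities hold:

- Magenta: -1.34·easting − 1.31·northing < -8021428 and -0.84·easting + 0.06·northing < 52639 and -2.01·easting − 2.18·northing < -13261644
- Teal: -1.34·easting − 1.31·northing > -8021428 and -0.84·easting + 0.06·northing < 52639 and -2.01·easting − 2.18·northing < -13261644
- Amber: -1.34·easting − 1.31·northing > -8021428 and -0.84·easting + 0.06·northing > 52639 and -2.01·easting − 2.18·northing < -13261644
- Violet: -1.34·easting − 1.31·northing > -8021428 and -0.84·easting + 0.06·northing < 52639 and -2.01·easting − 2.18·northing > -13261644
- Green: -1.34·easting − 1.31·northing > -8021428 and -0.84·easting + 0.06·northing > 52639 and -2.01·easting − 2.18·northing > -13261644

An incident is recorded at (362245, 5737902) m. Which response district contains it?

-1.34·362245 − 1.31·5737902 = -8002059.920, which is > -8021428
-0.84·362245 + 0.06·5737902 = 39988.320, which is < 52639
-2.01·362245 − 2.18·5737902 = -13236738.810, which is > -13261644
This sign pattern matches Violet.

Violet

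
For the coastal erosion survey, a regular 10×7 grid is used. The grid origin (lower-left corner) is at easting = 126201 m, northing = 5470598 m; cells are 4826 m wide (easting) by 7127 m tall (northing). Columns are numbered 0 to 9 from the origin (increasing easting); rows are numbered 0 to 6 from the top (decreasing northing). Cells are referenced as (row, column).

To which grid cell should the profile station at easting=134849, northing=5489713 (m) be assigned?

(4, 1)

Column index: ⌊(134849 − 126201) / 4826⌋ = ⌊1.792⌋ = 1
Row offset from origin: ⌊(5489713 − 5470598) / 7127⌋ = ⌊2.682⌋ = 2 → row 4 (counted from top)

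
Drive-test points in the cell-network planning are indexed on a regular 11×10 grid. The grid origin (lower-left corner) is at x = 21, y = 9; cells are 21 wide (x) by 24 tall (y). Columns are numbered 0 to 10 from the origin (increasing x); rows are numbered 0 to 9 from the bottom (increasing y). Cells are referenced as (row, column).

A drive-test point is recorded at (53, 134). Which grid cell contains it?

(5, 1)

Column index: ⌊(53 − 21) / 21⌋ = ⌊1.524⌋ = 1
Row offset from origin: ⌊(134 − 9) / 24⌋ = ⌊5.208⌋ = 5 → row 5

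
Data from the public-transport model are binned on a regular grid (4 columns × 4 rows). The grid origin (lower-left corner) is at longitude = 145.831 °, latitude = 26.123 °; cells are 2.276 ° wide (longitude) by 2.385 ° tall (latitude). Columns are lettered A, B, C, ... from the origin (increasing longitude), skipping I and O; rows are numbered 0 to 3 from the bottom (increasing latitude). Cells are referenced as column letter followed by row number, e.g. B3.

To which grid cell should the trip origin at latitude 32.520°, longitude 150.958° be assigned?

Column index: ⌊(150.958 − 145.831) / 2.276⌋ = ⌊2.253⌋ = 2 → column C
Row offset from origin: ⌊(32.520 − 26.123) / 2.385⌋ = ⌊2.682⌋ = 2 → row 2

C2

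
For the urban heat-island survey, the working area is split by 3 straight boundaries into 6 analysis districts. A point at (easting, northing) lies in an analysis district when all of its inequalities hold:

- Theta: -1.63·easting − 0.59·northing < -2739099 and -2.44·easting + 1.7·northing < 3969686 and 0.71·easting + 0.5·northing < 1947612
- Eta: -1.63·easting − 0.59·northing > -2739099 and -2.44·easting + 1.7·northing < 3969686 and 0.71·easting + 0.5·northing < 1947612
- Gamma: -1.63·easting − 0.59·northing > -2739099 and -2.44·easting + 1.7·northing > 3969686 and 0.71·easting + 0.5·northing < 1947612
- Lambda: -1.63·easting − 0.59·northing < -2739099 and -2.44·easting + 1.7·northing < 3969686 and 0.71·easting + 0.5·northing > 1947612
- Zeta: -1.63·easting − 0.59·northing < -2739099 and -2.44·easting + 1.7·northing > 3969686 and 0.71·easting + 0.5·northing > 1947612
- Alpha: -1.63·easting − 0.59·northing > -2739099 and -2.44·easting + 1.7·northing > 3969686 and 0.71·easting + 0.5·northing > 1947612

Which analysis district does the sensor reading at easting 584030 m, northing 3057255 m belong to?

-1.63·584030 − 0.59·3057255 = -2755749.350, which is < -2739099
-2.44·584030 + 1.7·3057255 = 3772300.300, which is < 3969686
0.71·584030 + 0.5·3057255 = 1943288.800, which is < 1947612
This sign pattern matches Theta.

Theta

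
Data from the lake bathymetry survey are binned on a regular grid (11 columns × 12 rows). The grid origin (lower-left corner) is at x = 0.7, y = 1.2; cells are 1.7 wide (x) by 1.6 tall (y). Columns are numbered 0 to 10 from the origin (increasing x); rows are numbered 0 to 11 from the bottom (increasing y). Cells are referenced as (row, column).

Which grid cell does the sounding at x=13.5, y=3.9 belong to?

(1, 7)

Column index: ⌊(13.5 − 0.7) / 1.7⌋ = ⌊7.529⌋ = 7
Row offset from origin: ⌊(3.9 − 1.2) / 1.6⌋ = ⌊1.688⌋ = 1 → row 1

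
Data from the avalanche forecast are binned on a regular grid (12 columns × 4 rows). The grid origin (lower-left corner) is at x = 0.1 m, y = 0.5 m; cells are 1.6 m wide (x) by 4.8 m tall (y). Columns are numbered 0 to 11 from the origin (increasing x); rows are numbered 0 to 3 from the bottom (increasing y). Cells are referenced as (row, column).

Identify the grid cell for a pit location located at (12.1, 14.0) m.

(2, 7)

Column index: ⌊(12.1 − 0.1) / 1.6⌋ = ⌊7.500⌋ = 7
Row offset from origin: ⌊(14.0 − 0.5) / 4.8⌋ = ⌊2.812⌋ = 2 → row 2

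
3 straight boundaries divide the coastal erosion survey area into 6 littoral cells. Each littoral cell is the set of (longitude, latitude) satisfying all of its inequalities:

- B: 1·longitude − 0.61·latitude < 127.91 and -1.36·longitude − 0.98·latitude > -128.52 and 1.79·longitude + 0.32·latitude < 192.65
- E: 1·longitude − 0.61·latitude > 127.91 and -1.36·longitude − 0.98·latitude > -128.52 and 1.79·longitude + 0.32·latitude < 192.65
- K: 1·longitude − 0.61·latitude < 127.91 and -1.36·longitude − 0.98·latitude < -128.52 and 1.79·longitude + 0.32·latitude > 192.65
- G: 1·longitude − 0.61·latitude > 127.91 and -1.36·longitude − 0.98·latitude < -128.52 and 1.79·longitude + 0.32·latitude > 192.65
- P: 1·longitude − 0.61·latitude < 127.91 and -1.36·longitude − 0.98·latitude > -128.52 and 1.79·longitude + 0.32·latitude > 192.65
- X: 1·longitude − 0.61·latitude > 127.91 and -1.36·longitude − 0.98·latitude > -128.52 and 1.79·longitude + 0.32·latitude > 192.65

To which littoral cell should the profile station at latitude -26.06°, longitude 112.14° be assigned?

1·112.14 − 0.61·-26.06 = 128.037, which is > 127.91
-1.36·112.14 − 0.98·-26.06 = -126.972, which is > -128.52
1.79·112.14 + 0.32·-26.06 = 192.391, which is < 192.65
This sign pattern matches E.

E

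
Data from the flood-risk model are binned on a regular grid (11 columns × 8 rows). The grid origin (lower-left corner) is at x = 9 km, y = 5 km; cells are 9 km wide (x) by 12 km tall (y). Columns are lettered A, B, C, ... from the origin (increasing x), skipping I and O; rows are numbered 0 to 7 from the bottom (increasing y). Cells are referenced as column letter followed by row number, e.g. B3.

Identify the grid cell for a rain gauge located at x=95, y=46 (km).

K3

Column index: ⌊(95 − 9) / 9⌋ = ⌊9.556⌋ = 9 → column K
Row offset from origin: ⌊(46 − 5) / 12⌋ = ⌊3.417⌋ = 3 → row 3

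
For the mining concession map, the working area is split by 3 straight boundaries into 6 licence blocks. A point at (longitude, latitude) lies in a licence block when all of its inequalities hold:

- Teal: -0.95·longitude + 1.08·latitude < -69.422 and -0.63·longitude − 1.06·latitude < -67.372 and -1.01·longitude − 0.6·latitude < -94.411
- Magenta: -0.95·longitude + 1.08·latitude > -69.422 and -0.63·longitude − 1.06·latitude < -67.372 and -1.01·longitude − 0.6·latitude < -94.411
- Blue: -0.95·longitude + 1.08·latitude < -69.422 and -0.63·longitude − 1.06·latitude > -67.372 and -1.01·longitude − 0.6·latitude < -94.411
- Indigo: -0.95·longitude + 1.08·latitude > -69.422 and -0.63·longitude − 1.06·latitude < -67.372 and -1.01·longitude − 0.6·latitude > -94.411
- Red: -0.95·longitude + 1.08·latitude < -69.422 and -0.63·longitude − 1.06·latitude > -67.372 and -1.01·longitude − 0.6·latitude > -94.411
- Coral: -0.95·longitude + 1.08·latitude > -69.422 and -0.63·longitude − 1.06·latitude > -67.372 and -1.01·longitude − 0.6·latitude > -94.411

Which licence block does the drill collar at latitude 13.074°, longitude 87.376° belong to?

-0.95·87.376 + 1.08·13.074 = -68.887, which is > -69.422
-0.63·87.376 − 1.06·13.074 = -68.905, which is < -67.372
-1.01·87.376 − 0.6·13.074 = -96.094, which is < -94.411
This sign pattern matches Magenta.

Magenta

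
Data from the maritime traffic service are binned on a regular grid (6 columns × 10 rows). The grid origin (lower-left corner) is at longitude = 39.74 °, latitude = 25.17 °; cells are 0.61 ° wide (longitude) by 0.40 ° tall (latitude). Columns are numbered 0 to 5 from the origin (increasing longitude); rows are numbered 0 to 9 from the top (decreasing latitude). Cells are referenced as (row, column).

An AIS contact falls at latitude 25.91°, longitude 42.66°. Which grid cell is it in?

(8, 4)

Column index: ⌊(42.66 − 39.74) / 0.61⌋ = ⌊4.787⌋ = 4
Row offset from origin: ⌊(25.91 − 25.17) / 0.40⌋ = ⌊1.850⌋ = 1 → row 8 (counted from top)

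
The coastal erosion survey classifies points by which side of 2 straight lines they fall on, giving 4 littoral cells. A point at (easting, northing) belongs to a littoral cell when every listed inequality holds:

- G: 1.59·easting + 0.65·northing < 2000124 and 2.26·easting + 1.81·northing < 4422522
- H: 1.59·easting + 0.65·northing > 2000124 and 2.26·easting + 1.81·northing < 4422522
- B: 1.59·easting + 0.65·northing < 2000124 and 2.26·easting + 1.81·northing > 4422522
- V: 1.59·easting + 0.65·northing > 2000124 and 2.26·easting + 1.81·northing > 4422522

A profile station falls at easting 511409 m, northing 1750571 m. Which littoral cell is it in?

G

1.59·511409 + 0.65·1750571 = 1951011.460, which is < 2000124
2.26·511409 + 1.81·1750571 = 4324317.850, which is < 4422522
This sign pattern matches G.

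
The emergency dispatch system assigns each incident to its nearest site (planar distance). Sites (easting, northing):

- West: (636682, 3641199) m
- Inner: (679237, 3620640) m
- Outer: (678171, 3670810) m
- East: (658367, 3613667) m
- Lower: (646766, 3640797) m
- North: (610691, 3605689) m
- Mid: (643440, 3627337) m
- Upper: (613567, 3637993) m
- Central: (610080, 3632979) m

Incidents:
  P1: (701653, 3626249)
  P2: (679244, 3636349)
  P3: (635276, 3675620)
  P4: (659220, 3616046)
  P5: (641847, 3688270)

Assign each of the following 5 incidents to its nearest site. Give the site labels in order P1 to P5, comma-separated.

P1 → Inner (d²=533937937.00)
P2 → Inner (d²=246772730.00)
P3 → West (d²=1186782077.00)
P4 → East (d²=6387250.00)
P5 → Outer (d²=1624284576.00)

Inner, Inner, West, East, Outer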